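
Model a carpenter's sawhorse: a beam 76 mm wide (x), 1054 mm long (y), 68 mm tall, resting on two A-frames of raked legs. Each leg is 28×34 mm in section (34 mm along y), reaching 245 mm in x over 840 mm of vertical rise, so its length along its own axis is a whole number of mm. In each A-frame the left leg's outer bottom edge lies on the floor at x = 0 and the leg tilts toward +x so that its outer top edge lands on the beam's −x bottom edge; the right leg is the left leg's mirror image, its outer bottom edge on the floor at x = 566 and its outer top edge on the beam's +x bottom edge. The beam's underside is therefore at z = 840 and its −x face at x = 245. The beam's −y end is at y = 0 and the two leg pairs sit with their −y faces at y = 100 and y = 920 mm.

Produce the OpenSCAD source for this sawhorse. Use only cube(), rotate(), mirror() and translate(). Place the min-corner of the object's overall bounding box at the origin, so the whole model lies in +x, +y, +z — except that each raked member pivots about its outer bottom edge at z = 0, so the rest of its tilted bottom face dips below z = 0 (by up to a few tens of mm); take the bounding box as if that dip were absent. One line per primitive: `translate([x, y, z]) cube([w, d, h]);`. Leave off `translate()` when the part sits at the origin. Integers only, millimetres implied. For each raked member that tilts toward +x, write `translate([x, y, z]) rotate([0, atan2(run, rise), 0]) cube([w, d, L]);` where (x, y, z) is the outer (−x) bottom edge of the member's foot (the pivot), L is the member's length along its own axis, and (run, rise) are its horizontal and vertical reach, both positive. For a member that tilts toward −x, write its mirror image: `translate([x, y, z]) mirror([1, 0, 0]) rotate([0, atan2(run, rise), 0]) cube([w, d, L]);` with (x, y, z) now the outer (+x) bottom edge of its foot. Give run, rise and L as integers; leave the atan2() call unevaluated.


translate([245, 0, 840]) cube([76, 1054, 68]);
translate([0, 100, 0]) rotate([0, atan2(245, 840), 0]) cube([28, 34, 875]);
translate([566, 100, 0]) mirror([1, 0, 0]) rotate([0, atan2(245, 840), 0]) cube([28, 34, 875]);
translate([0, 920, 0]) rotate([0, atan2(245, 840), 0]) cube([28, 34, 875]);
translate([566, 920, 0]) mirror([1, 0, 0]) rotate([0, atan2(245, 840), 0]) cube([28, 34, 875]);


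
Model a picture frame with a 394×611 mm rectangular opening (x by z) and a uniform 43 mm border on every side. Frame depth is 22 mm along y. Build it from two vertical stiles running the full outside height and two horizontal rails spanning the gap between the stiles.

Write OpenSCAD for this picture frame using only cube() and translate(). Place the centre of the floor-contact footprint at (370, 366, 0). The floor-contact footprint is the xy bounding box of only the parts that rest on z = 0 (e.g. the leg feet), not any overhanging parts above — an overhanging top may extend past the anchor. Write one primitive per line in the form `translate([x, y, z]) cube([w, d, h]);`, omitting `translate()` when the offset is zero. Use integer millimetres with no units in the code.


translate([130, 355, 0]) cube([43, 22, 697]);
translate([567, 355, 0]) cube([43, 22, 697]);
translate([173, 355, 0]) cube([394, 22, 43]);
translate([173, 355, 654]) cube([394, 22, 43]);


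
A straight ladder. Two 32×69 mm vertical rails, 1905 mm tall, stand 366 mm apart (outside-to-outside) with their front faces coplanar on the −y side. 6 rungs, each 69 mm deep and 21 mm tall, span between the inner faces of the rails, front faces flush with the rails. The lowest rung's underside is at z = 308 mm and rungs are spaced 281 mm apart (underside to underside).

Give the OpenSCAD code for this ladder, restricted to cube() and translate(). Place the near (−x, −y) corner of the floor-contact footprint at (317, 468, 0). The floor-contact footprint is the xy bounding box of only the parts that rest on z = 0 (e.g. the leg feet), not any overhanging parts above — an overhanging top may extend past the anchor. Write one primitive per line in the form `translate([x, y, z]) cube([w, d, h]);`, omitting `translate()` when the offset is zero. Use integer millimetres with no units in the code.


translate([317, 468, 0]) cube([32, 69, 1905]);
translate([651, 468, 0]) cube([32, 69, 1905]);
translate([349, 468, 308]) cube([302, 69, 21]);
translate([349, 468, 589]) cube([302, 69, 21]);
translate([349, 468, 870]) cube([302, 69, 21]);
translate([349, 468, 1151]) cube([302, 69, 21]);
translate([349, 468, 1432]) cube([302, 69, 21]);
translate([349, 468, 1713]) cube([302, 69, 21]);


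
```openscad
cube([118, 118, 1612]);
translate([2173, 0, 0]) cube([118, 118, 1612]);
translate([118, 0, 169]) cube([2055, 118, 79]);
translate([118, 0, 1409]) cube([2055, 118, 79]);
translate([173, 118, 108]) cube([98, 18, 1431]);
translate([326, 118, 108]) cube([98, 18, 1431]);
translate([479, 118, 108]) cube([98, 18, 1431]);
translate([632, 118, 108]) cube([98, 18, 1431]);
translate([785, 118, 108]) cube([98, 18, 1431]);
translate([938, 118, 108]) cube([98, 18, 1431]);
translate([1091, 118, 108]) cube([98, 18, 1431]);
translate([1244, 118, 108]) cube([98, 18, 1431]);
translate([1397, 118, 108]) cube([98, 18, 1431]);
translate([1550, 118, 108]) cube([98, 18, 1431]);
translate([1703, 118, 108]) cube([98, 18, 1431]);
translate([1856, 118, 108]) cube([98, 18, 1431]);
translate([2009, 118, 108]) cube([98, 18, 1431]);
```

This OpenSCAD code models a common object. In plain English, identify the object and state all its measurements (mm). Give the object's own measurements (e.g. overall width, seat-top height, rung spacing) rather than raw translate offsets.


A fence section. Two 118×118 mm posts, 1612 mm tall, stand on the floor with a clear span of 2055 mm between their inner faces. Two horizontal rails of 118×79 mm section span the gap between the posts with their undersides at z = 169 mm and z = 1409 mm, flush with the posts' −y face. 13 pickets, each 98 mm wide, 18 mm thick and 1431 mm tall, are fixed to the +y face of the rails with their bottoms at z = 108 mm, spaced across the span with a 55 mm gap after the −x post and between neighbouring pickets, with 66 mm left before the +x post.


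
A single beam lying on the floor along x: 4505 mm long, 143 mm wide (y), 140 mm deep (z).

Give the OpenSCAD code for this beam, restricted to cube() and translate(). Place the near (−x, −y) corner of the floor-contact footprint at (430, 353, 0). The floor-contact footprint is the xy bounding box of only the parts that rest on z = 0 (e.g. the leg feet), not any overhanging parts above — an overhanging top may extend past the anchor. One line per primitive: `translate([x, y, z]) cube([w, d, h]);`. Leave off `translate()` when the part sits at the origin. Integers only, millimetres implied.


translate([430, 353, 0]) cube([4505, 143, 140]);


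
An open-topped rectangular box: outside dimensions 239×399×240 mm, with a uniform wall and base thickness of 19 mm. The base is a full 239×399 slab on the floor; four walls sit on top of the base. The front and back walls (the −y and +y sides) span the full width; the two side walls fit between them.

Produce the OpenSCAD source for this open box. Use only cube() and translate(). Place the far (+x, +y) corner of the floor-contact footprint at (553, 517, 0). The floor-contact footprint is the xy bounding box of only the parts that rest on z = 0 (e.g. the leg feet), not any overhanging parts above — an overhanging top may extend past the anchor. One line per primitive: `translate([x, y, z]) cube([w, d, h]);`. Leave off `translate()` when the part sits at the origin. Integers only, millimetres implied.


translate([314, 118, 0]) cube([239, 399, 19]);
translate([314, 118, 19]) cube([239, 19, 221]);
translate([314, 498, 19]) cube([239, 19, 221]);
translate([314, 137, 19]) cube([19, 361, 221]);
translate([534, 137, 19]) cube([19, 361, 221]);


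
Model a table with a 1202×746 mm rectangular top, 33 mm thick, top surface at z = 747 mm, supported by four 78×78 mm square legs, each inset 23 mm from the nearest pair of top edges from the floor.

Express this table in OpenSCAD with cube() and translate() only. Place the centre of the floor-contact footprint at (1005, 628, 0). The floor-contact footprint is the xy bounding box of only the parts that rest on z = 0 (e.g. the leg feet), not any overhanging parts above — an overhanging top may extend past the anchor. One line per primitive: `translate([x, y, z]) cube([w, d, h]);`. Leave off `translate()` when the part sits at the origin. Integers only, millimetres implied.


translate([404, 255, 714]) cube([1202, 746, 33]);
translate([427, 278, 0]) cube([78, 78, 714]);
translate([1505, 278, 0]) cube([78, 78, 714]);
translate([427, 900, 0]) cube([78, 78, 714]);
translate([1505, 900, 0]) cube([78, 78, 714]);


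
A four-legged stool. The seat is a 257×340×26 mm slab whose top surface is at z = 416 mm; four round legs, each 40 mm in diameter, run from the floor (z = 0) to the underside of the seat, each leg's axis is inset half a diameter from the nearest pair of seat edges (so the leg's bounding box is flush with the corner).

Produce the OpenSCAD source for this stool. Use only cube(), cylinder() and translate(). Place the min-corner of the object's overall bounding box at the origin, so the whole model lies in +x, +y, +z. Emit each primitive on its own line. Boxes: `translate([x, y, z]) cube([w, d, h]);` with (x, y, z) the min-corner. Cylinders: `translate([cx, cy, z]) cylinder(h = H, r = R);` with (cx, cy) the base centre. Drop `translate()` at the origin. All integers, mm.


translate([0, 0, 390]) cube([257, 340, 26]);
translate([20, 20, 0]) cylinder(h = 390, r = 20);
translate([237, 20, 0]) cylinder(h = 390, r = 20);
translate([20, 320, 0]) cylinder(h = 390, r = 20);
translate([237, 320, 0]) cylinder(h = 390, r = 20);


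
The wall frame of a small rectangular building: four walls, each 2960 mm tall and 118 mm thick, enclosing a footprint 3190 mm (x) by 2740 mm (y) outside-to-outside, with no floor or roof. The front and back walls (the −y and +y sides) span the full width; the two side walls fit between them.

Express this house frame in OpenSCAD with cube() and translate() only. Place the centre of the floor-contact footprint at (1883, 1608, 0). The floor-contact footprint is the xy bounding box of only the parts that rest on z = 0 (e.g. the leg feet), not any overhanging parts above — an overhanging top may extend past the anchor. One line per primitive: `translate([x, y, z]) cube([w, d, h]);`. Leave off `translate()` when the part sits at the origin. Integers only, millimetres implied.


translate([288, 238, 0]) cube([3190, 118, 2960]);
translate([288, 2860, 0]) cube([3190, 118, 2960]);
translate([288, 356, 0]) cube([118, 2504, 2960]);
translate([3360, 356, 0]) cube([118, 2504, 2960]);


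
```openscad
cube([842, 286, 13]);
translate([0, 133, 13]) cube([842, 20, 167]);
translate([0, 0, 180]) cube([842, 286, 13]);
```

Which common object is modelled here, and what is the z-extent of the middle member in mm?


An I-beam. The web height is 167 mm.

Two wide flanges with a thin centred web — an I-beam. Overall 193 mm minus two 13 mm flanges gives a web of 193 − 2·13 = 167 mm.


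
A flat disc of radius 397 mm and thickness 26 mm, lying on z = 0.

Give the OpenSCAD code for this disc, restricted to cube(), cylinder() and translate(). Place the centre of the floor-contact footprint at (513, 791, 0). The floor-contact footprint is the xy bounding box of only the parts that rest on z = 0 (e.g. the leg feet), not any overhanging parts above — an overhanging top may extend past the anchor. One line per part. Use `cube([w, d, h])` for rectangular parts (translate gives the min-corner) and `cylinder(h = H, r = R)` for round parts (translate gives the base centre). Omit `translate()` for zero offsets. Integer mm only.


translate([513, 791, 0]) cylinder(h = 26, r = 397);


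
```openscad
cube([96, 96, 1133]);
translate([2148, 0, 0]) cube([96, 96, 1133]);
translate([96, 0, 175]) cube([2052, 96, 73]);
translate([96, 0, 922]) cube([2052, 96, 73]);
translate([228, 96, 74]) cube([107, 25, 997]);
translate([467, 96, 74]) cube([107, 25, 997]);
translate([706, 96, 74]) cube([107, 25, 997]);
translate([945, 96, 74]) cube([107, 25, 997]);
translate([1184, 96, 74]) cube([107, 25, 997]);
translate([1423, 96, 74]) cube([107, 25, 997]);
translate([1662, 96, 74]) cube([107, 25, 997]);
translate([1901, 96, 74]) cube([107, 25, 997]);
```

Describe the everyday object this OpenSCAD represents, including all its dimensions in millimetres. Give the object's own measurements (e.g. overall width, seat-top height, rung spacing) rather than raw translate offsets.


A fence section. Two 96×96 mm posts, 1133 mm tall, stand on the floor with a clear span of 2052 mm between their inner faces. Two horizontal rails of 96×73 mm section span the gap between the posts with their undersides at z = 175 mm and z = 922 mm, flush with the posts' −y face. 8 pickets, each 107 mm wide, 25 mm thick and 997 mm tall, are fixed to the +y face of the rails with their bottoms at z = 74 mm, spaced across the span with a 132 mm gap after the −x post and between neighbouring pickets, with 140 mm left before the +x post.


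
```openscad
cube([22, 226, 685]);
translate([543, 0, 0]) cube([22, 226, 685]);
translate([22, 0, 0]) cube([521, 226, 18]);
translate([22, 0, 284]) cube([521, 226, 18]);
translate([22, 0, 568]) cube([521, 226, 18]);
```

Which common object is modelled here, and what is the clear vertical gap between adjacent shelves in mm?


A bookshelf. The clear shelf gap is 266 mm.

Two tall side panels with 3 horizontal boards between them — a bookshelf. The first two shelf undersides are at z = 0 and z = 284; with shelf thickness 18, the clear gap is 284 − 0 − 18 = 266 mm.


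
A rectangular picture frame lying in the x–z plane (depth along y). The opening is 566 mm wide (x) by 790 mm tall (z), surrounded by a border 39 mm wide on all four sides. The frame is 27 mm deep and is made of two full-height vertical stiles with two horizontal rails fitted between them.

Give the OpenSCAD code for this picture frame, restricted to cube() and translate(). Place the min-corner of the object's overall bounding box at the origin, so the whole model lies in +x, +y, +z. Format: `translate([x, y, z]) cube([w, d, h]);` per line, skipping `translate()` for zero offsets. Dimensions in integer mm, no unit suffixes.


cube([39, 27, 868]);
translate([605, 0, 0]) cube([39, 27, 868]);
translate([39, 0, 0]) cube([566, 27, 39]);
translate([39, 0, 829]) cube([566, 27, 39]);


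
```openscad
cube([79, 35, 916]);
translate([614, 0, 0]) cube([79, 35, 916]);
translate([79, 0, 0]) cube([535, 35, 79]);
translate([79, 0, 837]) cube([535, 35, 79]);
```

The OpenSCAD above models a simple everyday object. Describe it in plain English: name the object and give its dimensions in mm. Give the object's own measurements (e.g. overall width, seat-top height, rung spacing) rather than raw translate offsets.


A rectangular picture frame lying in the x–z plane (depth along y). The opening is 535 mm wide (x) by 758 mm tall (z), surrounded by a border 79 mm wide on all four sides. The frame is 35 mm deep and is made of two full-height vertical stiles with two horizontal rails fitted between them.


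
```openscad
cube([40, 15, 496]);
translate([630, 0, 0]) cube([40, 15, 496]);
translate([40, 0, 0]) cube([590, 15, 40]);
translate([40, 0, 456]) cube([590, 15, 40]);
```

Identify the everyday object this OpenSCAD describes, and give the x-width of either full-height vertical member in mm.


A picture frame. The border width is 40 mm.

Four thin pieces enclosing a rectangular opening — a picture frame. The two full-height stiles are 496 mm tall; the top rail sits at z = 456 and is 40 mm tall, so the border above the opening is 496 − 456 = 40 mm, matching the stile x-width.


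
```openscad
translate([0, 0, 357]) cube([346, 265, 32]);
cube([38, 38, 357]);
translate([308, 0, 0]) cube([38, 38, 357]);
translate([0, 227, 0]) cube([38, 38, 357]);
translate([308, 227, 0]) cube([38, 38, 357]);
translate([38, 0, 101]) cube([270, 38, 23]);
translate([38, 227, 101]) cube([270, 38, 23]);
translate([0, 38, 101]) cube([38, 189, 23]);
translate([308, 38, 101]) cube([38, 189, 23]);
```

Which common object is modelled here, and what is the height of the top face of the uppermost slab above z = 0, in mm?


A stool. The seat height is 389 mm.

A 346×265×32 slab at z = 357 on four corner posts — a stool. The seat top is 357 + 32 = 389 mm.


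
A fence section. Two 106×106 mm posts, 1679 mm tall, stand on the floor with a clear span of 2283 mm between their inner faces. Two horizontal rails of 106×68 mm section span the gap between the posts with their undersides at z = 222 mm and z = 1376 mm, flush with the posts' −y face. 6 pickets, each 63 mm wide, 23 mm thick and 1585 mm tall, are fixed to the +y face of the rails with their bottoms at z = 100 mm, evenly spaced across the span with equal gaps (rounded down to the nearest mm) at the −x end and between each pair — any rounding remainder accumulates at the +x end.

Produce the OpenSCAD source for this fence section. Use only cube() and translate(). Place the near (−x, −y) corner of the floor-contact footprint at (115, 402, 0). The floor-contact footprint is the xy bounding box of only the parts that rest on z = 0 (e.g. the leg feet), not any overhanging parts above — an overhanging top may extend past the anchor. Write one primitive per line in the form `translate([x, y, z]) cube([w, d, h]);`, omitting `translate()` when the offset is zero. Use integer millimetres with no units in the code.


translate([115, 402, 0]) cube([106, 106, 1679]);
translate([2504, 402, 0]) cube([106, 106, 1679]);
translate([221, 402, 222]) cube([2283, 106, 68]);
translate([221, 402, 1376]) cube([2283, 106, 68]);
translate([493, 508, 100]) cube([63, 23, 1585]);
translate([828, 508, 100]) cube([63, 23, 1585]);
translate([1163, 508, 100]) cube([63, 23, 1585]);
translate([1498, 508, 100]) cube([63, 23, 1585]);
translate([1833, 508, 100]) cube([63, 23, 1585]);
translate([2168, 508, 100]) cube([63, 23, 1585]);


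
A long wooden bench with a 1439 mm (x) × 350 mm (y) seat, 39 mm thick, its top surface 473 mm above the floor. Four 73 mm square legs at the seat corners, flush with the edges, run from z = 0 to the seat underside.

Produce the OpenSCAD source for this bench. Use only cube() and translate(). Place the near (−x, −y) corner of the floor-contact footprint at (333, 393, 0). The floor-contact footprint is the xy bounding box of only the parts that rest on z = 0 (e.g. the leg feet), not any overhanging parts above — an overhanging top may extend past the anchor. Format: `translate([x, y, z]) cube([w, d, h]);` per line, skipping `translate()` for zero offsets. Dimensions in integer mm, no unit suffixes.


translate([333, 393, 434]) cube([1439, 350, 39]);
translate([333, 393, 0]) cube([73, 73, 434]);
translate([333, 670, 0]) cube([73, 73, 434]);
translate([1699, 393, 0]) cube([73, 73, 434]);
translate([1699, 670, 0]) cube([73, 73, 434]);


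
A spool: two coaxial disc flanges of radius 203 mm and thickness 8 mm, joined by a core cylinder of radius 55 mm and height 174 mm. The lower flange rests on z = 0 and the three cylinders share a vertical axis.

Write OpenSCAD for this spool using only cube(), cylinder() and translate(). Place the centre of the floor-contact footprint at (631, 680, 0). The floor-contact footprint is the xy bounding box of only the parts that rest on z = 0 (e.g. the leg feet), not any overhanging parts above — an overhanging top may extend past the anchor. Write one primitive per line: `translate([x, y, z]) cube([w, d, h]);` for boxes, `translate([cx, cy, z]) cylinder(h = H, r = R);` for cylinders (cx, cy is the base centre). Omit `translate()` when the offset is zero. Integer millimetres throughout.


translate([631, 680, 0]) cylinder(h = 8, r = 203);
translate([631, 680, 8]) cylinder(h = 174, r = 55);
translate([631, 680, 182]) cylinder(h = 8, r = 203);


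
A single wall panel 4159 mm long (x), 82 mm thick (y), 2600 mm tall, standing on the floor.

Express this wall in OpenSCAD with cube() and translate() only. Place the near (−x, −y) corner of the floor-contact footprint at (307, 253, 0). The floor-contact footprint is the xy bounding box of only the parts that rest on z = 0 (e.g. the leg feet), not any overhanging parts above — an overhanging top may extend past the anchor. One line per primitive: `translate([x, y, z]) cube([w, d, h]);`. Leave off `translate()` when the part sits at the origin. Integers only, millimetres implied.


translate([307, 253, 0]) cube([4159, 82, 2600]);


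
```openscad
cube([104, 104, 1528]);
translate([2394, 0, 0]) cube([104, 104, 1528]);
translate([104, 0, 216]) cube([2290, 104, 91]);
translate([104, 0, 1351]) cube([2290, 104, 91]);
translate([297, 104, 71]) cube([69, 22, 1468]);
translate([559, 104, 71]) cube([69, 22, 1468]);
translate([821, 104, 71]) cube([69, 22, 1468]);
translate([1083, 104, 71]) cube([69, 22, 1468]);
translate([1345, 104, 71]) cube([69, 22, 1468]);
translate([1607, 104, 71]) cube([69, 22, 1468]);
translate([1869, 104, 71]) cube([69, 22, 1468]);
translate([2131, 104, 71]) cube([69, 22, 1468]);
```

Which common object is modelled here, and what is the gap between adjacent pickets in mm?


A fence section. The picket gap is 193 mm.

Two posts, two rails, 8 pickets — a fence section. Span 2290 mm holds 8 pickets of 69 mm with 9 equal gaps: ⌊(2290 − 8·69) / 9⌋ = 193 mm.


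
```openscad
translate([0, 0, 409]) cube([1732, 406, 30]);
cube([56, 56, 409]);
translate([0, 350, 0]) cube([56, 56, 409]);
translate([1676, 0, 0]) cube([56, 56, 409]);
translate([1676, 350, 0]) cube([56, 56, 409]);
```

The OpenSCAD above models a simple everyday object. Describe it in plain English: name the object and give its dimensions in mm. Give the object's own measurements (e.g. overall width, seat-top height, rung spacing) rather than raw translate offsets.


A bench: a 1732×406 mm seat slab, 30 mm thick, top at z = 439 mm, on four 56×56 mm square legs flush with the seat corners and standing on z = 0.


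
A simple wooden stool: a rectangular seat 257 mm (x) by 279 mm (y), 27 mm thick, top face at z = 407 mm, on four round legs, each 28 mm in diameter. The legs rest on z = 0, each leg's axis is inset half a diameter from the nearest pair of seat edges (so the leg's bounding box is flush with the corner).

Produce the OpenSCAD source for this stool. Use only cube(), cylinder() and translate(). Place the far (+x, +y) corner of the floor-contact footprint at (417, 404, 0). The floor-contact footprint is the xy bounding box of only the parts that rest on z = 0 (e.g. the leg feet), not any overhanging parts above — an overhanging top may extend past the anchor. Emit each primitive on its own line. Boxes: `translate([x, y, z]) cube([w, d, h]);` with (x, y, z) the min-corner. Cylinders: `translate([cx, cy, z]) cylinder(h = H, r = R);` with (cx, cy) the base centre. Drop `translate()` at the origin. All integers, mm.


translate([160, 125, 380]) cube([257, 279, 27]);
translate([174, 139, 0]) cylinder(h = 380, r = 14);
translate([403, 139, 0]) cylinder(h = 380, r = 14);
translate([174, 390, 0]) cylinder(h = 380, r = 14);
translate([403, 390, 0]) cylinder(h = 380, r = 14);


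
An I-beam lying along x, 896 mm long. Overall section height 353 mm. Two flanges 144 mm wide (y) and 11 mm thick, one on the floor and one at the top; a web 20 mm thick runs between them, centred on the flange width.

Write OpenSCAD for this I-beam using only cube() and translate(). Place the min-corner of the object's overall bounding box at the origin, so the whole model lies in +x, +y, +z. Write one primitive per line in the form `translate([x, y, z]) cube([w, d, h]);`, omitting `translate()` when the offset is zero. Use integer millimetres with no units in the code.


cube([896, 144, 11]);
translate([0, 62, 11]) cube([896, 20, 331]);
translate([0, 0, 342]) cube([896, 144, 11]);


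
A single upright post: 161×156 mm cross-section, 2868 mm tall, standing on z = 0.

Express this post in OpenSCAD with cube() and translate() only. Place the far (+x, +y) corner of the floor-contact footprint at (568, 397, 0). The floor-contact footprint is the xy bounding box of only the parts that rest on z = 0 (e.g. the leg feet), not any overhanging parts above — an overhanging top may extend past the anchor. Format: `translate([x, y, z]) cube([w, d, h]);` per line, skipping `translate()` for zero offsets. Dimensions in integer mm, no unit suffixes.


translate([407, 241, 0]) cube([161, 156, 2868]);


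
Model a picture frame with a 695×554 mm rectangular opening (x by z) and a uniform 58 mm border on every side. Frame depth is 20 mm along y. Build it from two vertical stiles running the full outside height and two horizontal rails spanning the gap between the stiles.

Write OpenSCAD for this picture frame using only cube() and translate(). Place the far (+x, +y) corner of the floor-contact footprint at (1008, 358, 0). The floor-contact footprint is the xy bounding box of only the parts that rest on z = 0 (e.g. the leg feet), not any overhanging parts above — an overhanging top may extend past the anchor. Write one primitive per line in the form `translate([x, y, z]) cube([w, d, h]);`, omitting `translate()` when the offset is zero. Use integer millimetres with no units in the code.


translate([197, 338, 0]) cube([58, 20, 670]);
translate([950, 338, 0]) cube([58, 20, 670]);
translate([255, 338, 0]) cube([695, 20, 58]);
translate([255, 338, 612]) cube([695, 20, 58]);


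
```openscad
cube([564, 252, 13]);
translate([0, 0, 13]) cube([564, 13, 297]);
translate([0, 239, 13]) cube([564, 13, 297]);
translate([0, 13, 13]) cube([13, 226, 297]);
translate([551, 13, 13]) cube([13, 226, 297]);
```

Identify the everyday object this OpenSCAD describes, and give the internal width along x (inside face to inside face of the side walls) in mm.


An open box. The internal width is 538 mm.

A 564×252 base slab with four walls standing on it — an open box. The base is 564 mm wide and the walls are 13 mm thick, so the internal width is 564 − 2 × 13 = 538 mm.


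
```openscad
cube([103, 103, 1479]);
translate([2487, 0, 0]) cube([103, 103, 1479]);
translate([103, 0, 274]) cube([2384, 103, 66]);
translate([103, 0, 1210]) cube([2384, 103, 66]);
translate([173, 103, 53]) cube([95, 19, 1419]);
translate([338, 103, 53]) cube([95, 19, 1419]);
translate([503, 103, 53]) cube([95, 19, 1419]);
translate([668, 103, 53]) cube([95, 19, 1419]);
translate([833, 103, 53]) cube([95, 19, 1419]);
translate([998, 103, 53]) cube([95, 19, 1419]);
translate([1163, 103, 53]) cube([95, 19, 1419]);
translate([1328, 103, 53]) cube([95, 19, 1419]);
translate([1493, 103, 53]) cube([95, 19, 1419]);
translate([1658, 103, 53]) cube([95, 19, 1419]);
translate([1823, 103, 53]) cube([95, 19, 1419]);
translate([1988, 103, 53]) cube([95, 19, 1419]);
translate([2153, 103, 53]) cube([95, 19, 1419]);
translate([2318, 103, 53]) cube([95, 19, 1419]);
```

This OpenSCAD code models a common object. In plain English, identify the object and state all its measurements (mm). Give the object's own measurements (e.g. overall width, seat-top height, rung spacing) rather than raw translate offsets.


A fence section. Two 103×103 mm posts, 1479 mm tall, stand on the floor with a clear span of 2384 mm between their inner faces. Two horizontal rails of 103×66 mm section span the gap between the posts with their undersides at z = 274 mm and z = 1210 mm, flush with the posts' −y face. 14 pickets, each 95 mm wide, 19 mm thick and 1419 mm tall, are fixed to the +y face of the rails with their bottoms at z = 53 mm, spaced across the span with a 70 mm gap after the −x post and between neighbouring pickets, with 74 mm left before the +x post.


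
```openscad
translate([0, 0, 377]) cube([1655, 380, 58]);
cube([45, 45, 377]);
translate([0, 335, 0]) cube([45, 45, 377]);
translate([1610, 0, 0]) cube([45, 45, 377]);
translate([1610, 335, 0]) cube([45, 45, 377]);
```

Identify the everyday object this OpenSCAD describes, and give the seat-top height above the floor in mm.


A bench. The seat-top height is 435 mm.

A long slab on four corner posts — a bench. The slab sits at z = 377 with thickness 58, so the top is 377 + 58 = 435 mm.


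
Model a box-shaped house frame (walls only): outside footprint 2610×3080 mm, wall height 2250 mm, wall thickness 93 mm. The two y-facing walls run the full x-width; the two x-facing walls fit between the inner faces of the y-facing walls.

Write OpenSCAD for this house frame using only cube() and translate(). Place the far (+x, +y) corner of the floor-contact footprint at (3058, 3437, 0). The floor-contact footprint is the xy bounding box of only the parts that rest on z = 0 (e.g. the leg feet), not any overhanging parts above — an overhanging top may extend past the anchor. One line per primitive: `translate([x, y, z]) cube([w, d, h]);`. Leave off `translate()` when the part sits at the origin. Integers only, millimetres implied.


translate([448, 357, 0]) cube([2610, 93, 2250]);
translate([448, 3344, 0]) cube([2610, 93, 2250]);
translate([448, 450, 0]) cube([93, 2894, 2250]);
translate([2965, 450, 0]) cube([93, 2894, 2250]);


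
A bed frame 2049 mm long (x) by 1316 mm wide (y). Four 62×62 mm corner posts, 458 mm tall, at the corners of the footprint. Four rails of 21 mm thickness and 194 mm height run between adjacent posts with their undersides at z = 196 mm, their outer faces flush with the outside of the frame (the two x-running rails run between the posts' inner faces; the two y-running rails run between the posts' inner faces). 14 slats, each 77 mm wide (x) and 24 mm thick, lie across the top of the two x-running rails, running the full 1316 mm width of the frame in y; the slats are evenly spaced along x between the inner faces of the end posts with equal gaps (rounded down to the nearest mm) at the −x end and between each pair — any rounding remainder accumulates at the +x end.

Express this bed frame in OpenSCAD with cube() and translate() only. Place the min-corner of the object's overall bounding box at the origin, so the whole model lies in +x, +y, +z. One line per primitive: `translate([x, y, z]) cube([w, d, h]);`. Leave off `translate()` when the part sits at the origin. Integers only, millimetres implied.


cube([62, 62, 458]);
translate([0, 1254, 0]) cube([62, 62, 458]);
translate([1987, 0, 0]) cube([62, 62, 458]);
translate([1987, 1254, 0]) cube([62, 62, 458]);
translate([62, 0, 196]) cube([1925, 21, 194]);
translate([62, 1295, 196]) cube([1925, 21, 194]);
translate([0, 62, 196]) cube([21, 1192, 194]);
translate([2028, 62, 196]) cube([21, 1192, 194]);
translate([118, 0, 390]) cube([77, 1316, 24]);
translate([251, 0, 390]) cube([77, 1316, 24]);
translate([384, 0, 390]) cube([77, 1316, 24]);
translate([517, 0, 390]) cube([77, 1316, 24]);
translate([650, 0, 390]) cube([77, 1316, 24]);
translate([783, 0, 390]) cube([77, 1316, 24]);
translate([916, 0, 390]) cube([77, 1316, 24]);
translate([1049, 0, 390]) cube([77, 1316, 24]);
translate([1182, 0, 390]) cube([77, 1316, 24]);
translate([1315, 0, 390]) cube([77, 1316, 24]);
translate([1448, 0, 390]) cube([77, 1316, 24]);
translate([1581, 0, 390]) cube([77, 1316, 24]);
translate([1714, 0, 390]) cube([77, 1316, 24]);
translate([1847, 0, 390]) cube([77, 1316, 24]);


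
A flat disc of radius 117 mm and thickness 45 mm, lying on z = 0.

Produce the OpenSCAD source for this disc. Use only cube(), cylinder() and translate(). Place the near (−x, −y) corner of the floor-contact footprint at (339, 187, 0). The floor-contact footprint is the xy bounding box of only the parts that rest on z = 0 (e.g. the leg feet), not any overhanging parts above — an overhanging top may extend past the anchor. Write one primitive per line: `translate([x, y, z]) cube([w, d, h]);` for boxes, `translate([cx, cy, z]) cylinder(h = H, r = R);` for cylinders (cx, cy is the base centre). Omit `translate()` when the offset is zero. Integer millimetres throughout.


translate([456, 304, 0]) cylinder(h = 45, r = 117);


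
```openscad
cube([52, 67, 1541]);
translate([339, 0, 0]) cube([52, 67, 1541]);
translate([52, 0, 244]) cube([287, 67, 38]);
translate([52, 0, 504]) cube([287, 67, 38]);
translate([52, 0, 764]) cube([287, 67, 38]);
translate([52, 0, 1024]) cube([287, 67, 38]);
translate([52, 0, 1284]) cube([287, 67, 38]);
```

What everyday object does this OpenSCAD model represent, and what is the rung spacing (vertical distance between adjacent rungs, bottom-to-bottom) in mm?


A ladder. The rung spacing is 260 mm.

Two tall 52×67 posts with 5 short bars between them — a ladder. Adjacent rungs sit at z = 244 and z = 504, so the spacing is 504 − 244 = 260 mm.


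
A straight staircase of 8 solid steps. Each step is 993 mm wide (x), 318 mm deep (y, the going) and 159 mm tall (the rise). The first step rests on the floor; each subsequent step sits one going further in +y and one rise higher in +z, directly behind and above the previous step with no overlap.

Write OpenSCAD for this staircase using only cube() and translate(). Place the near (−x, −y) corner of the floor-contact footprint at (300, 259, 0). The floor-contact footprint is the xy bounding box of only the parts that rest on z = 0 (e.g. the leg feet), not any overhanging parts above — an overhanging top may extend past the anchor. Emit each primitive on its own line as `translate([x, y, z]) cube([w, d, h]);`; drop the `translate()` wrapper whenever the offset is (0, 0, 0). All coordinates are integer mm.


translate([300, 259, 0]) cube([993, 318, 159]);
translate([300, 577, 159]) cube([993, 318, 159]);
translate([300, 895, 318]) cube([993, 318, 159]);
translate([300, 1213, 477]) cube([993, 318, 159]);
translate([300, 1531, 636]) cube([993, 318, 159]);
translate([300, 1849, 795]) cube([993, 318, 159]);
translate([300, 2167, 954]) cube([993, 318, 159]);
translate([300, 2485, 1113]) cube([993, 318, 159]);


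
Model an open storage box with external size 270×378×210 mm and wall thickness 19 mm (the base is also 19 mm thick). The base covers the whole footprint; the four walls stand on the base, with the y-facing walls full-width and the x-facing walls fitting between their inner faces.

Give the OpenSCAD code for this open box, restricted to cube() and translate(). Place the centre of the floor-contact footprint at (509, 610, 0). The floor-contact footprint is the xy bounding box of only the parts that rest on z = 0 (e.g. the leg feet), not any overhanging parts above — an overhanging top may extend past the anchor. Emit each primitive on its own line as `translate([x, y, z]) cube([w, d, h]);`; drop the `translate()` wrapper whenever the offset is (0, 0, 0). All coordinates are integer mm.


translate([374, 421, 0]) cube([270, 378, 19]);
translate([374, 421, 19]) cube([270, 19, 191]);
translate([374, 780, 19]) cube([270, 19, 191]);
translate([374, 440, 19]) cube([19, 340, 191]);
translate([625, 440, 19]) cube([19, 340, 191]);


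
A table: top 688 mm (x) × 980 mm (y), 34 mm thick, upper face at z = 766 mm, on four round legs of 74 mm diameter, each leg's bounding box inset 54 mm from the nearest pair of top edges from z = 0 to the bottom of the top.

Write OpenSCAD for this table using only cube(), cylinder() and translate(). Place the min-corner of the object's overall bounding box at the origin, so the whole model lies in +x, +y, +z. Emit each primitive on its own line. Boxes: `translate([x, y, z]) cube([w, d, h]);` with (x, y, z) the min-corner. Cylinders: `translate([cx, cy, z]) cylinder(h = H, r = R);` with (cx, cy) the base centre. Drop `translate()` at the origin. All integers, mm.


translate([0, 0, 732]) cube([688, 980, 34]);
translate([91, 91, 0]) cylinder(h = 732, r = 37);
translate([597, 91, 0]) cylinder(h = 732, r = 37);
translate([91, 889, 0]) cylinder(h = 732, r = 37);
translate([597, 889, 0]) cylinder(h = 732, r = 37);


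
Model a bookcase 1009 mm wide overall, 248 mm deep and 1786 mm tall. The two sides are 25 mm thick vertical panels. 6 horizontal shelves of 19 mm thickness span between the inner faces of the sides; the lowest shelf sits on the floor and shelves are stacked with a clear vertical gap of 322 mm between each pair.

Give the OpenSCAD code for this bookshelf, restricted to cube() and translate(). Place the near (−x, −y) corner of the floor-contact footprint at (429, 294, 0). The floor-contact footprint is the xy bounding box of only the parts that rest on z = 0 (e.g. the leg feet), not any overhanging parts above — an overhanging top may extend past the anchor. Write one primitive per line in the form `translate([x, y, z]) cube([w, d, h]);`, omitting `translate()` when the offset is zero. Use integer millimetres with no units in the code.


translate([429, 294, 0]) cube([25, 248, 1786]);
translate([1413, 294, 0]) cube([25, 248, 1786]);
translate([454, 294, 0]) cube([959, 248, 19]);
translate([454, 294, 341]) cube([959, 248, 19]);
translate([454, 294, 682]) cube([959, 248, 19]);
translate([454, 294, 1023]) cube([959, 248, 19]);
translate([454, 294, 1364]) cube([959, 248, 19]);
translate([454, 294, 1705]) cube([959, 248, 19]);


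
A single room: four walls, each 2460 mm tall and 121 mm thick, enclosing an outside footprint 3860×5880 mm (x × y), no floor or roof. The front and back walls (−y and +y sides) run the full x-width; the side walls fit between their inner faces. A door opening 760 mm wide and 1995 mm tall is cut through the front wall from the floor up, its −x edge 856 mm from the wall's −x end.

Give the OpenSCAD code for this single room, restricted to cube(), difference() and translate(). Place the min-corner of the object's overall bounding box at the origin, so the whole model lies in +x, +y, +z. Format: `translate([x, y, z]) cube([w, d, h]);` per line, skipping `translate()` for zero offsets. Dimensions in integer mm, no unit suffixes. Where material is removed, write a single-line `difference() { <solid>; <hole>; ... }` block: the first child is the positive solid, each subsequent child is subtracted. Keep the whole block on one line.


difference() { cube([3860, 121, 2460]); translate([856, 0, 0]) cube([760, 121, 1995]); }
translate([0, 5759, 0]) cube([3860, 121, 2460]);
translate([0, 121, 0]) cube([121, 5638, 2460]);
translate([3739, 121, 0]) cube([121, 5638, 2460]);


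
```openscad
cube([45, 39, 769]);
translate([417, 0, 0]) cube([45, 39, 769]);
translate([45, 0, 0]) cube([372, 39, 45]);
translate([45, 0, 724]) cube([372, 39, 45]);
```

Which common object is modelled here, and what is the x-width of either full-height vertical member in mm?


A picture frame. The border width is 45 mm.

Four thin pieces enclosing a rectangular opening — a picture frame. The two full-height stiles are 769 mm tall; the top rail sits at z = 724 and is 45 mm tall, so the border above the opening is 769 − 724 = 45 mm, matching the stile x-width.


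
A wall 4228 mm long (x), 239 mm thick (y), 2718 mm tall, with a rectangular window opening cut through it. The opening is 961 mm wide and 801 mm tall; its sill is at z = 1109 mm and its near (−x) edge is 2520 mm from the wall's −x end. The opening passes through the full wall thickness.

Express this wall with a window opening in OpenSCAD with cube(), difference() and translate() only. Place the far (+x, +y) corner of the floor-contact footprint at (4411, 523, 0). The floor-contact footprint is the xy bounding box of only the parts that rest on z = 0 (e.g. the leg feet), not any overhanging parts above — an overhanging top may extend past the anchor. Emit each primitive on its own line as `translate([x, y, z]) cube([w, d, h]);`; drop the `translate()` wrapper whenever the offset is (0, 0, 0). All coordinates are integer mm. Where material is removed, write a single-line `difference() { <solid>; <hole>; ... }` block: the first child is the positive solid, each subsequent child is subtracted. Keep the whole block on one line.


difference() { translate([183, 284, 0]) cube([4228, 239, 2718]); translate([2703, 284, 1109]) cube([961, 239, 801]); }
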